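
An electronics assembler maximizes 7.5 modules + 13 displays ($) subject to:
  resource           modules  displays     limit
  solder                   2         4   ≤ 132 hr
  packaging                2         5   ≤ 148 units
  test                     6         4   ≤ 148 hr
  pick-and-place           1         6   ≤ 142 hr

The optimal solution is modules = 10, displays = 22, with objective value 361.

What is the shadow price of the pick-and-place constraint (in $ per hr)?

At the optimum: solder uses 108 of 132 (slack = 24); packaging uses 130 of 148 (slack = 18); test uses 148 of 148 (binding); pick-and-place uses 142 of 142 (binding).
Slack constraints have shadow price 0 (complementary slackness).
Dual feasibility on the basic columns requires 6·y_test + 1·y_pick-and-place = 7.5, 4·y_test + 6·y_pick-and-place = 13.
Solving: y_test = 1, y_pick-and-place = 1.5.
Shadow price of pick-and-place = 1.5.

1.5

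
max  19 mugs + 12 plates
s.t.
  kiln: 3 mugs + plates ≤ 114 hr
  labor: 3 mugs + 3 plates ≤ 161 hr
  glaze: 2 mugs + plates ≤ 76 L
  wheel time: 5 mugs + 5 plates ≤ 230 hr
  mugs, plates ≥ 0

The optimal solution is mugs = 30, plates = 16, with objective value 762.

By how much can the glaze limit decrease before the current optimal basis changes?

Binding constraints: glaze, wheel time. The basis is B = [[2,1],[5,5]] with det 5.
Per unit decrease in glaze, x* moves by d = (-1, 1).
The basis stays optimal until mugs reaches 0; allowable decrease = 30 L.

30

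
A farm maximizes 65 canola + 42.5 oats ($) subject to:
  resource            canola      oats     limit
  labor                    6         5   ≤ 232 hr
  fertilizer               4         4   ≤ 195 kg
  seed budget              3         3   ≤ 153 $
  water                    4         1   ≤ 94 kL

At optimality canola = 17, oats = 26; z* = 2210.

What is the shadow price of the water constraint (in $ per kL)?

At the optimum: labor uses 232 of 232 (binding); fertilizer uses 172 of 195 (slack = 23); seed budget uses 129 of 153 (slack = 24); water uses 94 of 94 (binding).
Since fertilizer, seed budget are not tight, their duals are 0.
From A_Bᵀ y = c: 6·y_labor + 4·y_water = 65; 5·y_labor + 1·y_water = 42.5.
This yields shadow prices y_labor = 7.5, y_water = 5.
Shadow price of water = 5.

5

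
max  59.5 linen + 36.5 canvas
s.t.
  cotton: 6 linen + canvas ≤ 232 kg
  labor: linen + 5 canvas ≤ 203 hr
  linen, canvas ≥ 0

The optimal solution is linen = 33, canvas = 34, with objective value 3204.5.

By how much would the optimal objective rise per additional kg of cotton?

Both cotton and labor are binding at x*.
The binding rows give the dual system: 6·y_cotton + 1·y_labor = 59.5 and 1·y_cotton + 5·y_labor = 36.5.
→ y_cotton = 9 and y_labor = 5.5.
Shadow price of cotton = 9.

9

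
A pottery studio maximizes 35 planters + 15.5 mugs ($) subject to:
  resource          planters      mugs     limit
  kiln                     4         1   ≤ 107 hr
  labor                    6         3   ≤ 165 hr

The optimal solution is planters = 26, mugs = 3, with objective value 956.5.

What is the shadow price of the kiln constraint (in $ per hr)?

At the optimum: kiln uses 107 of 107 (binding); labor uses 165 of 165 (binding).
Dual feasibility on the basic columns requires 4·y_kiln + 6·y_labor = 35, 1·y_kiln + 3·y_labor = 15.5.
Solving: y_kiln = 2, y_labor = 4.5.
Shadow price of kiln = 2.

2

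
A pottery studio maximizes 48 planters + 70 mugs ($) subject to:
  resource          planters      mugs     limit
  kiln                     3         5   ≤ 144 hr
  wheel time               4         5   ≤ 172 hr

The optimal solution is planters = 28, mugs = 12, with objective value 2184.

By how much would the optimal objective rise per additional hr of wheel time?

Both kiln and wheel time are binding at x*.
The binding rows give the dual system: 3·y_kiln + 4·y_wheel time = 48 and 5·y_kiln + 5·y_wheel time = 70.
Solving: y_kiln = 8, y_wheel time = 6.
Shadow price of wheel time = 6.

6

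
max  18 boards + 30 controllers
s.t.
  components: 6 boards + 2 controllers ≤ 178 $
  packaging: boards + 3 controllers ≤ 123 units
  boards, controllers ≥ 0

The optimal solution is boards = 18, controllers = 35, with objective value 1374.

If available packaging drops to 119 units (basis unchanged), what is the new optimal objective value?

1338

At the optimum: components uses 178 of 178 (binding); packaging uses 123 of 123 (binding).
From A_Bᵀ y = c: 6·y_components + 1·y_packaging = 18; 2·y_components + 3·y_packaging = 30.
Solving: y_components = 1.5, y_packaging = 9.
Δz = y_packaging·Δb = 9 × (-4) = -36, so new z* = 1374 − 36 = 1338.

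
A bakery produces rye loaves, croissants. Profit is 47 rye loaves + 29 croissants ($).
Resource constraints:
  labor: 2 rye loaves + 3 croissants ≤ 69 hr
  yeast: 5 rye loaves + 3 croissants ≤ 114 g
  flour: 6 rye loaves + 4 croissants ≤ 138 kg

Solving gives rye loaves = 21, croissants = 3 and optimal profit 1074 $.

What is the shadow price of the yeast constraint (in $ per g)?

7

Binding: yeast and flour. Non-binding: labor (18 unused).
By complementary slackness, y = 0 for the non-binding constraint.
Dual feasibility on the basic columns requires 5·y_yeast + 6·y_flour = 47, 3·y_yeast + 4·y_flour = 29.
This yields shadow prices y_yeast = 7, y_flour = 2.
Shadow price of yeast = 7.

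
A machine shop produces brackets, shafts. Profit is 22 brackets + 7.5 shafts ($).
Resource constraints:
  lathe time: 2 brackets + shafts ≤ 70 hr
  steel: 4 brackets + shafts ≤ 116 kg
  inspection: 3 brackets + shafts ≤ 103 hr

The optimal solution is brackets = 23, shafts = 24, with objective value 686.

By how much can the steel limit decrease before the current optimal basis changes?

Binding constraints: lathe time, steel. The basis is B = [[2,1],[4,1]] with det -2.
Per unit decrease in steel, x* moves by d = (-0.5, 1).
The basis stays optimal until brackets reaches 0; allowable decrease = 46 kg.

46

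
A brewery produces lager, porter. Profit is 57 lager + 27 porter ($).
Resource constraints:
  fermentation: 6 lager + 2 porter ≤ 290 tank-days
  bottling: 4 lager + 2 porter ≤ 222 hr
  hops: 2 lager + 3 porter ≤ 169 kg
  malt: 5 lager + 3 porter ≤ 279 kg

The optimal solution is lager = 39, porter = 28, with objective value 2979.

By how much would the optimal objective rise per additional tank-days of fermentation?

4.5

Check each constraint at x*: fermentation 290/290 (tight); bottling 212/222 (slack 10); hops 162/169 (slack 7); malt 279/279 (tight).
By complementary slackness, y = 0 for the non-binding constraints.
From A_Bᵀ y = c: 6·y_fermentation + 5·y_malt = 57; 2·y_fermentation + 3·y_malt = 27.
Solving: y_fermentation = 4.5, y_malt = 6.
Shadow price of fermentation = 4.5.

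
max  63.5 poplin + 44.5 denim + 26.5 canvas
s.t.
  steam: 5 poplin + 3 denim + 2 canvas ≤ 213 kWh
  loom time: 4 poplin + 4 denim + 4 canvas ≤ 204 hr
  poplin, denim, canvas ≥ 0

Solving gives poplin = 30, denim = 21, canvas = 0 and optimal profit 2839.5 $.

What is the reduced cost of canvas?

-8.5

At the optimum: steam uses 213 of 213 (binding); loom time uses 204 of 204 (binding).
The binding rows give the dual system: 5·y_steam + 4·y_loom time = 63.5 and 3·y_steam + 4·y_loom time = 44.5.
This yields shadow prices y_steam = 9.5, y_loom time = 4.
Reduced cost of canvas: c₃ − yᵀa₃ = 26.5 − (9.5·2 + 4·4) = 26.5 − 35 = -8.5.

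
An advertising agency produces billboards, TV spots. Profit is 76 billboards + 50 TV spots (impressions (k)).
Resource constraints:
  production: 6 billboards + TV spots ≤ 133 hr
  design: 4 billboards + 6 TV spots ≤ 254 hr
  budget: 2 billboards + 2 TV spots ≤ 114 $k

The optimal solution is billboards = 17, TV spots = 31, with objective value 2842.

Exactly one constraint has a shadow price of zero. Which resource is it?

budget

production: 133/133 (binding)
design: 254/254 (binding)
budget: 96/114 (slack 18)
By complementary slackness, a constraint with positive slack has shadow price 0 → budget.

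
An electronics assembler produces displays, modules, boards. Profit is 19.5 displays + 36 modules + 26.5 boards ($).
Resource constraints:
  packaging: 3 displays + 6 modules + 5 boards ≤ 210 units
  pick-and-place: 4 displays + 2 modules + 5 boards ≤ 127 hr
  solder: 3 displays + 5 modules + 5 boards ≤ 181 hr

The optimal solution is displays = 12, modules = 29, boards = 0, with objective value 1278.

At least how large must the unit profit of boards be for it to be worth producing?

Binding: packaging and solder. Non-binding: pick-and-place (21 unused).
By complementary slackness, y = 0 for the non-binding constraint.
Dual feasibility on the basic columns requires 3·y_packaging + 3·y_solder = 19.5, 6·y_packaging + 5·y_solder = 36.
This yields shadow prices y_packaging = 3.5, y_solder = 3.
boards enters the basis when its profit ≥ yᵀa₃ = 3.5·5 + 3·5 = 32.5.

32.5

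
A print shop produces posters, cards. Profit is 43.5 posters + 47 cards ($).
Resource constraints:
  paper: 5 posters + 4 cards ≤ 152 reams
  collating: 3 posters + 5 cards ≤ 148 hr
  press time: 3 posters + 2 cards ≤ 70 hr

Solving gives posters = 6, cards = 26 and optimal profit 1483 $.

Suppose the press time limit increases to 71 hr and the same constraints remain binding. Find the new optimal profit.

1491.5

At the optimum: paper uses 134 of 152 (slack = 18); collating uses 148 of 148 (binding); press time uses 70 of 70 (binding).
Slack constraints have shadow price 0 (complementary slackness).
From A_Bᵀ y = c: 3·y_collating + 3·y_press time = 43.5; 5·y_collating + 2·y_press time = 47.
Solving: y_collating = 6, y_press time = 8.5.
Δz = y_press time·Δb = 8.5 × (1) = 8.5, so new z* = 1483 + 8.5 = 1491.5.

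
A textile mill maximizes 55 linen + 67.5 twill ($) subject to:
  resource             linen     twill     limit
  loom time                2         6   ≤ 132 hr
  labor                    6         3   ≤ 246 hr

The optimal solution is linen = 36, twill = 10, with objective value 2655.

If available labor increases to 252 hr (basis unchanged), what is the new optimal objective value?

Check each constraint at x*: loom time 132/132 (tight); labor 246/246 (tight).
The binding rows give the dual system: 2·y_loom time + 6·y_labor = 55 and 6·y_loom time + 3·y_labor = 67.5.
Solving: y_loom time = 8, y_labor = 6.5.
Δz = y_labor·Δb = 6.5 × (6) = 39, so new z* = 2655 + 39 = 2694.

2694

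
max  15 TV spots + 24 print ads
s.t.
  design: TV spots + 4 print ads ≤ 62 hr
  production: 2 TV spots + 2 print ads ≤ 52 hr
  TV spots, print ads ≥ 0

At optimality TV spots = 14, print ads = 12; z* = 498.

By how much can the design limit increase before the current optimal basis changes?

Binding constraints: design, production. The basis is B = [[1,4],[2,2]] with det -6.
Per unit increase in design, x* moves by d = (-0.3333, 0.3333).
The basis stays optimal until TV spots reaches 0; allowable increase = 42 hr.

42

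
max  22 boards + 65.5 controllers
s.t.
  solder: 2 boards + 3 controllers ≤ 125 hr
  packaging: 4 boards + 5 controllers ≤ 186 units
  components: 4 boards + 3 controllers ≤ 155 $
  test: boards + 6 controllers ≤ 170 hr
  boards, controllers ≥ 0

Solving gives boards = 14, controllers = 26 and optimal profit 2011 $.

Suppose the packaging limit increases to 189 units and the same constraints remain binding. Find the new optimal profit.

2021.5

Binding: packaging and test. Non-binding: solder (19 unused), components (21 unused).
Since solder, components are not tight, their duals are 0.
From A_Bᵀ y = c: 4·y_packaging + 1·y_test = 22; 5·y_packaging + 6·y_test = 65.5.
→ y_packaging = 3.5 and y_test = 8.
Δz = y_packaging·Δb = 3.5 × (3) = 10.5, so new z* = 2011 + 10.5 = 2021.5.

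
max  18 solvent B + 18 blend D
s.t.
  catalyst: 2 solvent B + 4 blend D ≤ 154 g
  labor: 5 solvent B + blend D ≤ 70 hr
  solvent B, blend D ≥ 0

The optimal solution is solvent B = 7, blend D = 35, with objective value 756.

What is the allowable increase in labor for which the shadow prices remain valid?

Binding constraints: catalyst, labor. The basis is B = [[2,4],[5,1]] with det -18.
Per unit increase in labor, x* moves by d = (0.2222, -0.1111).
The basis stays optimal until blend D reaches 0; allowable increase = 315 hr.

315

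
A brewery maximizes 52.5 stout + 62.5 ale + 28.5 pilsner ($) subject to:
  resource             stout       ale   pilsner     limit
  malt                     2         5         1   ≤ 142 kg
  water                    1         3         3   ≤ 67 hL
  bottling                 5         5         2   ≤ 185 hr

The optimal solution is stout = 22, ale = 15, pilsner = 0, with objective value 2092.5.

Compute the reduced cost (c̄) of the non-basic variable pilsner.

-5.5

Check each constraint at x*: malt 119/142 (slack 23); water 67/67 (tight); bottling 185/185 (tight).
By complementary slackness, y = 0 for the non-binding constraint.
From A_Bᵀ y = c: 1·y_water + 5·y_bottling = 52.5; 3·y_water + 5·y_bottling = 62.5.
→ y_water = 5 and y_bottling = 9.5.
Reduced cost of pilsner: c₃ − yᵀa₃ = 28.5 − (5·3 + 9.5·2) = 28.5 − 34 = -5.5.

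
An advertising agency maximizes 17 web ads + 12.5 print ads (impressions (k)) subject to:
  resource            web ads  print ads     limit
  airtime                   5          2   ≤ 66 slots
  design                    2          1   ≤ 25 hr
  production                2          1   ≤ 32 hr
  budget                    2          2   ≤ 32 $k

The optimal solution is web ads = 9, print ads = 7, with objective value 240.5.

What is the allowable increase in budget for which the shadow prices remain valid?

Binding constraints: design, budget. The basis is B = [[2,1],[2,2]] with det 2.
Per unit increase in budget, x* moves by d = (-0.5, 1).
The basis stays optimal until web ads reaches 0; allowable increase = 18 $k.

18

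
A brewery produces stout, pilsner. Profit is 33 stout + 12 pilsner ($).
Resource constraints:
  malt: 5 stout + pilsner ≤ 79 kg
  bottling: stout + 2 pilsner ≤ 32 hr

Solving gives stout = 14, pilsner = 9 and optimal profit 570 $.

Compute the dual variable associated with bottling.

3

At the optimum: malt uses 79 of 79 (binding); bottling uses 32 of 32 (binding).
The binding rows give the dual system: 5·y_malt + 1·y_bottling = 33 and 1·y_malt + 2·y_bottling = 12.
→ y_malt = 6 and y_bottling = 3.
Shadow price of bottling = 3.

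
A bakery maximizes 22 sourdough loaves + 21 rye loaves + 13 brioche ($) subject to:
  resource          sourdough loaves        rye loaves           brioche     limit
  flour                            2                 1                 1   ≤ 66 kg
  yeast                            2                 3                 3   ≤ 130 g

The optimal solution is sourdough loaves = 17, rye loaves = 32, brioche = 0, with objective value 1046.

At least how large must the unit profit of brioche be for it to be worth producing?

21

Check each constraint at x*: flour 66/66 (tight); yeast 130/130 (tight).
From A_Bᵀ y = c: 2·y_flour + 2·y_yeast = 22; 1·y_flour + 3·y_yeast = 21.
Solving: y_flour = 6, y_yeast = 5.
brioche enters the basis when its profit ≥ yᵀa₃ = 6·1 + 5·3 = 21.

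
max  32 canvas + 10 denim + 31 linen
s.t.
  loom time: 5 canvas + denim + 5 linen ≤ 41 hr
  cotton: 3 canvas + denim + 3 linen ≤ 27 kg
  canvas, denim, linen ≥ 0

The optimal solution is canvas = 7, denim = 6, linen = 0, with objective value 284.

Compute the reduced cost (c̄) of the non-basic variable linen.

Both loom time and cotton are binding at x*.
Dual feasibility on the basic columns requires 5·y_loom time + 3·y_cotton = 32, 1·y_loom time + 1·y_cotton = 10.
Solving: y_loom time = 1, y_cotton = 9.
Reduced cost of linen: c₃ − yᵀa₃ = 31 − (1·5 + 9·3) = 31 − 32 = -1.

-1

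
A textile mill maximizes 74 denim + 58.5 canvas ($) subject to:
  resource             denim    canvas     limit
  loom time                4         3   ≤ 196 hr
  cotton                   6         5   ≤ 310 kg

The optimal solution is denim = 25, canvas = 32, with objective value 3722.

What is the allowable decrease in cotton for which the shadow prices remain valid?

Binding constraints: loom time, cotton. The basis is B = [[4,3],[6,5]] with det 2.
Per unit decrease in cotton, x* moves by d = (1.5, -2).
The basis stays optimal until canvas reaches 0; allowable decrease = 16 kg.

16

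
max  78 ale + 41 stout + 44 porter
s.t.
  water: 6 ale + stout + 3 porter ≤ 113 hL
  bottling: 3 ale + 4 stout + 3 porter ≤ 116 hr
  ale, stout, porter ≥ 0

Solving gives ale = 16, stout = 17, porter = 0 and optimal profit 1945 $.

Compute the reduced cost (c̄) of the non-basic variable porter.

-7

Check each constraint at x*: water 113/113 (tight); bottling 116/116 (tight).
From A_Bᵀ y = c: 6·y_water + 3·y_bottling = 78; 1·y_water + 4·y_bottling = 41.
This yields shadow prices y_water = 9, y_bottling = 8.
Reduced cost of porter: c₃ − yᵀa₃ = 44 − (9·3 + 8·3) = 44 − 51 = -7.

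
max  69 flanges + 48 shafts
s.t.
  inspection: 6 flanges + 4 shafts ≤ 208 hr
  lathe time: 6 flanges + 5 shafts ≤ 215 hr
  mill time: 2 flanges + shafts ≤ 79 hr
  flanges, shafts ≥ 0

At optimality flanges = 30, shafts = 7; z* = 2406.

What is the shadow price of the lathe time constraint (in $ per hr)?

Binding: inspection and lathe time. Non-binding: mill time (12 unused).
By complementary slackness, y = 0 for the non-binding constraint.
From A_Bᵀ y = c: 6·y_inspection + 6·y_lathe time = 69; 4·y_inspection + 5·y_lathe time = 48.
This yields shadow prices y_inspection = 9.5, y_lathe time = 2.
Shadow price of lathe time = 2.

2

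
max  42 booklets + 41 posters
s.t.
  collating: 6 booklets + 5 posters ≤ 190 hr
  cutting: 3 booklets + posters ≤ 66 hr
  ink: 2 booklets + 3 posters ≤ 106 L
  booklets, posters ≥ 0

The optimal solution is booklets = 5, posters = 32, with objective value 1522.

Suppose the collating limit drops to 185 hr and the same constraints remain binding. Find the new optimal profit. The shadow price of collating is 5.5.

Δb = -5, so new z* = 1522 + (5.5)·(-5) = 1522 − 27.5 = 1494.5.

1494.5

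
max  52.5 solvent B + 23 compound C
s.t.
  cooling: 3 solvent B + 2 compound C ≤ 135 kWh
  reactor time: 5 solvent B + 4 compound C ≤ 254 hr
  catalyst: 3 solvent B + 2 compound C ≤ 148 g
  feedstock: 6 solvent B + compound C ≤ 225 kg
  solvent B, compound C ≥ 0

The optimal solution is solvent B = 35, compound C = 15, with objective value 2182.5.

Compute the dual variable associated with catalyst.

Binding: cooling and feedstock. Non-binding: reactor time (19 unused), catalyst (13 unused).
Slack constraints have shadow price 0 (complementary slackness).
Dual feasibility on the basic columns requires 3·y_cooling + 6·y_feedstock = 52.5, 2·y_cooling + 1·y_feedstock = 23.
Solving: y_cooling = 9.5, y_feedstock = 4.
Shadow price of catalyst = 0.

0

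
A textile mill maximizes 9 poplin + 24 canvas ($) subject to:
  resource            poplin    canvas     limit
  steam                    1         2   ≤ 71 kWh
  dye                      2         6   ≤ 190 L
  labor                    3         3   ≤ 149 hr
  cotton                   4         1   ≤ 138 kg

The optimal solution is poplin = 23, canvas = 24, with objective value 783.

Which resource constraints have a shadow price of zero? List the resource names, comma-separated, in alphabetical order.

steam: 71/71 (binding)
dye: 190/190 (binding)
labor: 141/149 (slack 8)
cotton: 116/138 (slack 22)
By complementary slackness, a constraint with positive slack has shadow price 0 → cotton, labor.

cotton, labor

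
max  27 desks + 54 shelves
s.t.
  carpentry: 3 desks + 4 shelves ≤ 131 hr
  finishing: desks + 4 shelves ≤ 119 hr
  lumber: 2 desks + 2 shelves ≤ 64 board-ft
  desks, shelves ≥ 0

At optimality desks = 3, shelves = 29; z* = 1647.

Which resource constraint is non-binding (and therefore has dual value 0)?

carpentry

carpentry: 125/131 (slack 6)
finishing: 119/119 (binding)
lumber: 64/64 (binding)
By complementary slackness, a constraint with positive slack has shadow price 0 → carpentry.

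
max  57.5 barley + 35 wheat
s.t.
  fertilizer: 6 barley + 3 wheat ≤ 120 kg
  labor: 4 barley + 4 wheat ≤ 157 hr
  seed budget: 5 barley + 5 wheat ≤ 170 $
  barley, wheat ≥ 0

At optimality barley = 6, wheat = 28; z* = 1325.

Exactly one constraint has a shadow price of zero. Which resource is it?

fertilizer: 120/120 (binding)
labor: 136/157 (slack 21)
seed budget: 170/170 (binding)
By complementary slackness, a constraint with positive slack has shadow price 0 → labor.

labor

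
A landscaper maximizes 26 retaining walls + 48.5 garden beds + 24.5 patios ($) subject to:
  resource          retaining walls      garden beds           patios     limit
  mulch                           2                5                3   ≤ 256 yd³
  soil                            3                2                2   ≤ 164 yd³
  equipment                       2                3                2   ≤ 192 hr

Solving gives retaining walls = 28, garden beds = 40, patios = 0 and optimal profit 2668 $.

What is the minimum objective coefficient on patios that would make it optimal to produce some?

31.5

At the optimum: mulch uses 256 of 256 (binding); soil uses 164 of 164 (binding); equipment uses 176 of 192 (slack = 16).
Since equipment is not tight, its dual is 0.
From A_Bᵀ y = c: 2·y_mulch + 3·y_soil = 26; 5·y_mulch + 2·y_soil = 48.5.
→ y_mulch = 8.5 and y_soil = 3.
patios enters the basis when its profit ≥ yᵀa₃ = 8.5·3 + 3·2 = 31.5.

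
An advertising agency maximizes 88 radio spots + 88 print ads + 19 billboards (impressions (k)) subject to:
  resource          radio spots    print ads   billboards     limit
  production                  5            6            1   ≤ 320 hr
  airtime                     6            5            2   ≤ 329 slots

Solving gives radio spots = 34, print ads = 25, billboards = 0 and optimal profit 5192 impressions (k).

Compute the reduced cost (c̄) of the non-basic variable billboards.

-5

Both production and airtime are binding at x*.
The binding rows give the dual system: 5·y_production + 6·y_airtime = 88 and 6·y_production + 5·y_airtime = 88.
→ y_production = 8 and y_airtime = 8.
Reduced cost of billboards: c₃ − yᵀa₃ = 19 − (8·1 + 8·2) = 19 − 24 = -5.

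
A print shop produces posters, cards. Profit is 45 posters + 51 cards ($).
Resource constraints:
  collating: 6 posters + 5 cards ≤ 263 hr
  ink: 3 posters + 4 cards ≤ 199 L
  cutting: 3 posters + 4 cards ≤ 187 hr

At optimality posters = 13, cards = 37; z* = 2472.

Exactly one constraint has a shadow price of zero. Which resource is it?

ink

collating: 263/263 (binding)
ink: 187/199 (slack 12)
cutting: 187/187 (binding)
By complementary slackness, a constraint with positive slack has shadow price 0 → ink.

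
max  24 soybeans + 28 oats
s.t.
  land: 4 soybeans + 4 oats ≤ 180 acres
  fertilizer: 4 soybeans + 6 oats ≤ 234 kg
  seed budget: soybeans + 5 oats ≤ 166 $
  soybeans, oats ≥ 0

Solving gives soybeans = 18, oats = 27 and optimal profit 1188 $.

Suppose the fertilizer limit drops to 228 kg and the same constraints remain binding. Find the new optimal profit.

1176

Check each constraint at x*: land 180/180 (tight); fertilizer 234/234 (tight); seed budget 153/166 (slack 13).
By complementary slackness, y = 0 for the non-binding constraint.
Dual feasibility on the basic columns requires 4·y_land + 4·y_fertilizer = 24, 4·y_land + 6·y_fertilizer = 28.
This yields shadow prices y_land = 4, y_fertilizer = 2.
Δz = y_fertilizer·Δb = 2 × (-6) = -12, so new z* = 1188 − 12 = 1176.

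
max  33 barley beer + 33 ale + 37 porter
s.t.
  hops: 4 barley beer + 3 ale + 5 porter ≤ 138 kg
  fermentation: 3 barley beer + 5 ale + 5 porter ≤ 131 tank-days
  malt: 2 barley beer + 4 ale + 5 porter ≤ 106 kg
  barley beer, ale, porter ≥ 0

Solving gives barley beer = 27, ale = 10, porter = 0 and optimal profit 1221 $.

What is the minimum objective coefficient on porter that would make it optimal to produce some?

Binding: hops and fermentation. Non-binding: malt (12 unused).
Since malt is not tight, its dual is 0.
Dual feasibility on the basic columns requires 4·y_hops + 3·y_fermentation = 33, 3·y_hops + 5·y_fermentation = 33.
This yields shadow prices y_hops = 6, y_fermentation = 3.
porter enters the basis when its profit ≥ yᵀa₃ = 6·5 + 3·5 = 45.

45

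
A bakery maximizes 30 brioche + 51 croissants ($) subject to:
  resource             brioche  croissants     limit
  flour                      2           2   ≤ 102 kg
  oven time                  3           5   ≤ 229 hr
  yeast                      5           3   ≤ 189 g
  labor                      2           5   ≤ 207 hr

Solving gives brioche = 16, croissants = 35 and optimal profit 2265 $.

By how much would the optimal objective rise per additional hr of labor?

At the optimum: flour uses 102 of 102 (binding); oven time uses 223 of 229 (slack = 6); yeast uses 185 of 189 (slack = 4); labor uses 207 of 207 (binding).
Slack constraints have shadow price 0 (complementary slackness).
The binding rows give the dual system: 2·y_flour + 2·y_labor = 30 and 2·y_flour + 5·y_labor = 51.
This yields shadow prices y_flour = 8, y_labor = 7.
Shadow price of labor = 7.

7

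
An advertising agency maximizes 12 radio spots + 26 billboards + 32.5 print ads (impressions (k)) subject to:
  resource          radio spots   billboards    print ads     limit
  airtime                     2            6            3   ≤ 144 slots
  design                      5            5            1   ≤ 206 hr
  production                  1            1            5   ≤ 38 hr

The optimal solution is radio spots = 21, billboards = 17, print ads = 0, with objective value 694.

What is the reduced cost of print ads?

Binding: airtime and production. Non-binding: design (16 unused).
Since design is not tight, its dual is 0.
The binding rows give the dual system: 2·y_airtime + 1·y_production = 12 and 6·y_airtime + 1·y_production = 26.
This yields shadow prices y_airtime = 3.5, y_production = 5.
Reduced cost of print ads: c₃ − yᵀa₃ = 32.5 − (3.5·3 + 5·5) = 32.5 − 35.5 = -3.

-3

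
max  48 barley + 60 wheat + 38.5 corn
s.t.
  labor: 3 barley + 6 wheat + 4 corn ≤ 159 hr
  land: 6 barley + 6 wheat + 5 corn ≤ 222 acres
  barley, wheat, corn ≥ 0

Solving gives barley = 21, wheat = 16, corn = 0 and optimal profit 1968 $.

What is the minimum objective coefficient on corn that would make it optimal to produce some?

Check each constraint at x*: labor 159/159 (tight); land 222/222 (tight).
The binding rows give the dual system: 3·y_labor + 6·y_land = 48 and 6·y_labor + 6·y_land = 60.
This yields shadow prices y_labor = 4, y_land = 6.
corn enters the basis when its profit ≥ yᵀa₃ = 4·4 + 6·5 = 46.

46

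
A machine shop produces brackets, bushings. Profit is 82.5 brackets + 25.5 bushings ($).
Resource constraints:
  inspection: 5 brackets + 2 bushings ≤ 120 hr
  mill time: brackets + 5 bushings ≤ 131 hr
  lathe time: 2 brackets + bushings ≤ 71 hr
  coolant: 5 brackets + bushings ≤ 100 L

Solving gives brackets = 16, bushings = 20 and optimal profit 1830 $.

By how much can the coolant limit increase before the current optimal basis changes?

20

Binding constraints: inspection, coolant. The basis is B = [[5,2],[5,1]] with det -5.
Per unit increase in coolant, x* moves by d = (0.4, -1).
The basis stays optimal until bushings reaches 0; allowable increase = 20 L.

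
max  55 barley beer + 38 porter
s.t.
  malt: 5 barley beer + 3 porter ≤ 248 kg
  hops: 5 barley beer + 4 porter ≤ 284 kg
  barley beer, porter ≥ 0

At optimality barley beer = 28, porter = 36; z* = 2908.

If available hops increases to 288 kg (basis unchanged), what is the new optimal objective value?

At the optimum: malt uses 248 of 248 (binding); hops uses 284 of 284 (binding).
From A_Bᵀ y = c: 5·y_malt + 5·y_hops = 55; 3·y_malt + 4·y_hops = 38.
→ y_malt = 6 and y_hops = 5.
Δz = y_hops·Δb = 5 × (4) = 20, so new z* = 2908 + 20 = 2928.

2928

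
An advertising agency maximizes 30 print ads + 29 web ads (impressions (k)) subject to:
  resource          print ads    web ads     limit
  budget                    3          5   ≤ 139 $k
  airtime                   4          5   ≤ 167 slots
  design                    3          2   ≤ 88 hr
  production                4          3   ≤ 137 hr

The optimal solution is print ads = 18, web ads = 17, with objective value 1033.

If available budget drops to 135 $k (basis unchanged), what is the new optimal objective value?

1021

At the optimum: budget uses 139 of 139 (binding); airtime uses 157 of 167 (slack = 10); design uses 88 of 88 (binding); production uses 123 of 137 (slack = 14).
Slack constraints have shadow price 0 (complementary slackness).
The binding rows give the dual system: 3·y_budget + 3·y_design = 30 and 5·y_budget + 2·y_design = 29.
Solving: y_budget = 3, y_design = 7.
Δz = y_budget·Δb = 3 × (-4) = -12, so new z* = 1033 − 12 = 1021.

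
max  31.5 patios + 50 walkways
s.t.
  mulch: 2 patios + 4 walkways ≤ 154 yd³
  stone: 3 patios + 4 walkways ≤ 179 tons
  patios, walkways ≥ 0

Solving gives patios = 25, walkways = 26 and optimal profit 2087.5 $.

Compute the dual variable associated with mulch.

Both mulch and stone are binding at x*.
From A_Bᵀ y = c: 2·y_mulch + 3·y_stone = 31.5; 4·y_mulch + 4·y_stone = 50.
This yields shadow prices y_mulch = 6, y_stone = 6.5.
Shadow price of mulch = 6.

6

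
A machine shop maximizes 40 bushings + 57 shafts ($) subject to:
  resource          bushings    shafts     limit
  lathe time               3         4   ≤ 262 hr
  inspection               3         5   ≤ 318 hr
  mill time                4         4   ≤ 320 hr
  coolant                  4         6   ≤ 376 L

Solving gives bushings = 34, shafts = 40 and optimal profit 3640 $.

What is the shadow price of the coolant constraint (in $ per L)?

Binding: lathe time and coolant. Non-binding: inspection (16 unused), mill time (24 unused).
Since inspection, mill time are not tight, their duals are 0.
From A_Bᵀ y = c: 3·y_lathe time + 4·y_coolant = 40; 4·y_lathe time + 6·y_coolant = 57.
Solving: y_lathe time = 6, y_coolant = 5.5.
Shadow price of coolant = 5.5.

5.5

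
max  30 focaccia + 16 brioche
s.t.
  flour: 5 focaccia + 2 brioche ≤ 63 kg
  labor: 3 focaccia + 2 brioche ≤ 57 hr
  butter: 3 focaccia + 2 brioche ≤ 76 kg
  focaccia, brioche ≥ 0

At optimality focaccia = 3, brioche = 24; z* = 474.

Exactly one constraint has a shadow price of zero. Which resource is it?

butter

flour: 63/63 (binding)
labor: 57/57 (binding)
butter: 57/76 (slack 19)
By complementary slackness, a constraint with positive slack has shadow price 0 → butter.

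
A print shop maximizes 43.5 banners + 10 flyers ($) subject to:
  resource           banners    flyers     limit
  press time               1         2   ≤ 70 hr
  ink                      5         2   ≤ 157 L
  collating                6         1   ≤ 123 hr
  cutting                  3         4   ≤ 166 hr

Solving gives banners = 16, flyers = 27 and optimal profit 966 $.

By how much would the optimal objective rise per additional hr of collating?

7

Binding: press time and collating. Non-binding: ink (23 unused), cutting (10 unused).
Since ink, cutting are not tight, their duals are 0.
Dual feasibility on the basic columns requires 1·y_press time + 6·y_collating = 43.5, 2·y_press time + 1·y_collating = 10.
Solving: y_press time = 1.5, y_collating = 7.
Shadow price of collating = 7.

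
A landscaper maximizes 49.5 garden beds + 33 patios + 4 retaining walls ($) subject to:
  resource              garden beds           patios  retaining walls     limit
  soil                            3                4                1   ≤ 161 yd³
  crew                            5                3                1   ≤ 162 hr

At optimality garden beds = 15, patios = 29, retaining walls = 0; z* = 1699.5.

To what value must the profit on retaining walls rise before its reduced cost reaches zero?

At the optimum: soil uses 161 of 161 (binding); crew uses 162 of 162 (binding).
Dual feasibility on the basic columns requires 3·y_soil + 5·y_crew = 49.5, 4·y_soil + 3·y_crew = 33.
This yields shadow prices y_soil = 1.5, y_crew = 9.
retaining walls enters the basis when its profit ≥ yᵀa₃ = 1.5·1 + 9·1 = 10.5.

10.5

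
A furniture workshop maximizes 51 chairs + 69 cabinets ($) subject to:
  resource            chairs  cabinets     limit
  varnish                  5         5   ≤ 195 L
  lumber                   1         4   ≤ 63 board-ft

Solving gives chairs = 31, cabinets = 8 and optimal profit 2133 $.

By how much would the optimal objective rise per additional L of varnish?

At the optimum: varnish uses 195 of 195 (binding); lumber uses 63 of 63 (binding).
From A_Bᵀ y = c: 5·y_varnish + 1·y_lumber = 51; 5·y_varnish + 4·y_lumber = 69.
→ y_varnish = 9 and y_lumber = 6.
Shadow price of varnish = 9.

9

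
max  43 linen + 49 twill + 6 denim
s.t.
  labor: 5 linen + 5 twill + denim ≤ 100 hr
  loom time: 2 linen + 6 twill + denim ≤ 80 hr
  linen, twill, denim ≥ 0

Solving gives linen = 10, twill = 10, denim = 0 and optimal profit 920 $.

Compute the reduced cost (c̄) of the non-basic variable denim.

Check each constraint at x*: labor 100/100 (tight); loom time 80/80 (tight).
Dual feasibility on the basic columns requires 5·y_labor + 2·y_loom time = 43, 5·y_labor + 6·y_loom time = 49.
This yields shadow prices y_labor = 8, y_loom time = 1.5.
Reduced cost of denim: c₃ − yᵀa₃ = 6 − (8·1 + 1.5·1) = 6 − 9.5 = -3.5.

-3.5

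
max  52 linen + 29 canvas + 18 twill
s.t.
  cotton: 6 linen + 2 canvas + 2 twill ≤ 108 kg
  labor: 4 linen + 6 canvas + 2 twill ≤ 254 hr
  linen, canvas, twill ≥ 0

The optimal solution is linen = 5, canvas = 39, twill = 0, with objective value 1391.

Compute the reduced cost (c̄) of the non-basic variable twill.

Check each constraint at x*: cotton 108/108 (tight); labor 254/254 (tight).
From A_Bᵀ y = c: 6·y_cotton + 4·y_labor = 52; 2·y_cotton + 6·y_labor = 29.
Solving: y_cotton = 7, y_labor = 2.5.
Reduced cost of twill: c₃ − yᵀa₃ = 18 − (7·2 + 2.5·2) = 18 − 19 = -1.

-1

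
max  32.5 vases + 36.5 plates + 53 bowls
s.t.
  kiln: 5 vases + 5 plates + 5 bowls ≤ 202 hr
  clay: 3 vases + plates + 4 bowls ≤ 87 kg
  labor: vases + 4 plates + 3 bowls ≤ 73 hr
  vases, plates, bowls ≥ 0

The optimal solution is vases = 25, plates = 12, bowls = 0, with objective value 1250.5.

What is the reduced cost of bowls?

-2

Check each constraint at x*: kiln 185/202 (slack 17); clay 87/87 (tight); labor 73/73 (tight).
Since kiln is not tight, its dual is 0.
From A_Bᵀ y = c: 3·y_clay + 1·y_labor = 32.5; 1·y_clay + 4·y_labor = 36.5.
→ y_clay = 8.5 and y_labor = 7.
Reduced cost of bowls: c₃ − yᵀa₃ = 53 − (8.5·4 + 7·3) = 53 − 55 = -2.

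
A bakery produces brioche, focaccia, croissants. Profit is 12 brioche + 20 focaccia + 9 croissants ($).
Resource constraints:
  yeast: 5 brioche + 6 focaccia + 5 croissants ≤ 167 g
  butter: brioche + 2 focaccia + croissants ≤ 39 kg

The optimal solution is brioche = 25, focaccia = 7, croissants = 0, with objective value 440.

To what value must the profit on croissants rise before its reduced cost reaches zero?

12

At the optimum: yeast uses 167 of 167 (binding); butter uses 39 of 39 (binding).
From A_Bᵀ y = c: 5·y_yeast + 1·y_butter = 12; 6·y_yeast + 2·y_butter = 20.
→ y_yeast = 1 and y_butter = 7.
croissants enters the basis when its profit ≥ yᵀa₃ = 1·5 + 7·1 = 12.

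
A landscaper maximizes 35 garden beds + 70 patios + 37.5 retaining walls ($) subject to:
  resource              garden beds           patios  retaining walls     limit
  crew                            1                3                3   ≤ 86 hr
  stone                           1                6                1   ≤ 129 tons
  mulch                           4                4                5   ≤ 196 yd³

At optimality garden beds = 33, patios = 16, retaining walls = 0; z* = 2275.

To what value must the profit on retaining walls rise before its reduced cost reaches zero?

42

Binding: stone and mulch. Non-binding: crew (5 unused).
Slack constraints have shadow price 0 (complementary slackness).
The binding rows give the dual system: 1·y_stone + 4·y_mulch = 35 and 6·y_stone + 4·y_mulch = 70.
Solving: y_stone = 7, y_mulch = 7.
retaining walls enters the basis when its profit ≥ yᵀa₃ = 7·1 + 7·5 = 42.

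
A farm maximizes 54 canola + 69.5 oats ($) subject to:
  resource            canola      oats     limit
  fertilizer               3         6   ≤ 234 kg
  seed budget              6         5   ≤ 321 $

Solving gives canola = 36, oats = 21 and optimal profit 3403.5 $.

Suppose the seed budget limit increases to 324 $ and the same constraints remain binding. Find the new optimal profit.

Check each constraint at x*: fertilizer 234/234 (tight); seed budget 321/321 (tight).
The binding rows give the dual system: 3·y_fertilizer + 6·y_seed budget = 54 and 6·y_fertilizer + 5·y_seed budget = 69.5.
→ y_fertilizer = 7 and y_seed budget = 5.5.
Δz = y_seed budget·Δb = 5.5 × (3) = 16.5, so new z* = 3403.5 + 16.5 = 3420.

3420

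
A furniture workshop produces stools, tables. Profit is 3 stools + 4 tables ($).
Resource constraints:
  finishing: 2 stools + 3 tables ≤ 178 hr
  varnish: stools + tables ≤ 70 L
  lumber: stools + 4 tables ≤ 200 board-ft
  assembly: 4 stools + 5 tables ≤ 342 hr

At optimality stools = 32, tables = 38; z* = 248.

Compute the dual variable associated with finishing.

Binding: finishing and varnish. Non-binding: lumber (16 unused), assembly (24 unused).
By complementary slackness, y = 0 for the non-binding constraints.
From A_Bᵀ y = c: 2·y_finishing + 1·y_varnish = 3; 3·y_finishing + 1·y_varnish = 4.
→ y_finishing = 1 and y_varnish = 1.
Shadow price of finishing = 1.

1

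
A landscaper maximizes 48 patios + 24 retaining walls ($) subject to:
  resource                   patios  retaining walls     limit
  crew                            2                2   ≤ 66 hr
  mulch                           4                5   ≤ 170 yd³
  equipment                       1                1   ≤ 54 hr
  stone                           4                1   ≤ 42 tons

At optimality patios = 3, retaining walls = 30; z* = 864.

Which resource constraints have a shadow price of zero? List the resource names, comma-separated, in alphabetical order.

equipment, mulch

crew: 66/66 (binding)
mulch: 162/170 (slack 8)
equipment: 33/54 (slack 21)
stone: 42/42 (binding)
By complementary slackness, a constraint with positive slack has shadow price 0 → equipment, mulch.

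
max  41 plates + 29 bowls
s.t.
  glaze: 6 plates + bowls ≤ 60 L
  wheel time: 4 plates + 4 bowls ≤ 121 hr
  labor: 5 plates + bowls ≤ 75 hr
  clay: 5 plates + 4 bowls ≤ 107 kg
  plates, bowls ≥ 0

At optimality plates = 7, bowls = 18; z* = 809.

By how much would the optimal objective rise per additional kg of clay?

7

Check each constraint at x*: glaze 60/60 (tight); wheel time 100/121 (slack 21); labor 53/75 (slack 22); clay 107/107 (tight).
Since wheel time, labor are not tight, their duals are 0.
Dual feasibility on the basic columns requires 6·y_glaze + 5·y_clay = 41, 1·y_glaze + 4·y_clay = 29.
This yields shadow prices y_glaze = 1, y_clay = 7.
Shadow price of clay = 7.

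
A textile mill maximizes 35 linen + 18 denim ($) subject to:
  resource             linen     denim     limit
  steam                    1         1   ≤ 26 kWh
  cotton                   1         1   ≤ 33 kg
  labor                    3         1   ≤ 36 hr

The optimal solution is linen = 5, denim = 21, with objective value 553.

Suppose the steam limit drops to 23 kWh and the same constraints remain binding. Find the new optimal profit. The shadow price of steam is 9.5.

524.5

Δb = -3, so new z* = 553 + (9.5)·(-3) = 553 − 28.5 = 524.5.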